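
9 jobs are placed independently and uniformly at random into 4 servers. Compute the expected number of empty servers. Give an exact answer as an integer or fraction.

Let Xⱼ=1 if server j is empty. P(Xⱼ=1) = ((4-1)/4)^9 = 19683/262144.
By linearity, E[#empty] = 4·19683/262144 = 19683/65536.

19683/65536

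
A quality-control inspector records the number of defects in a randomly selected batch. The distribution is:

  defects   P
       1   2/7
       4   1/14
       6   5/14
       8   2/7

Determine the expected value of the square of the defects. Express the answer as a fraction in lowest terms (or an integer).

228/7

E[X²] = (2/7)·1 + (1/14)·16 + (5/14)·36 + (2/7)·64
     = 228/7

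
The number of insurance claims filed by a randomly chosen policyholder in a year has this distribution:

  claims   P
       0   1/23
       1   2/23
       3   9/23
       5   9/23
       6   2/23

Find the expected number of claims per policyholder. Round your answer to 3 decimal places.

E[X] = (1/23)·0 + (2/23)·1 + (9/23)·3 + (9/23)·5 + (2/23)·6
     = 86/23 ≈ 3.739

3.739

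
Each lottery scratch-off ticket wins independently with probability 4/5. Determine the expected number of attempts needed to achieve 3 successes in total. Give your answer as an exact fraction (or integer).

By linearity (sum of 3 independent geometric waits), E[trials] = 3/p = 3/(4/5) = 15/4.

15/4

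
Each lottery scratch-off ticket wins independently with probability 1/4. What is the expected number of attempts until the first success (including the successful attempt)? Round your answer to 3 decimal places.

For a geometric distribution, E[trials] = 1/p = 1/(1/4) = 4.
≈ 4.000

4.000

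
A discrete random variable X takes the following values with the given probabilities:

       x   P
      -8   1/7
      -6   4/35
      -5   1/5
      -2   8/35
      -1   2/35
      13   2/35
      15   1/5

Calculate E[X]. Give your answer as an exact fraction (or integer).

2/5

E[X] = (1/7)·(-8) + (4/35)·(-6) + (1/5)·(-5) + (8/35)·(-2) + (2/35)·(-1) + (2/35)·13 + (1/5)·15
     = 2/5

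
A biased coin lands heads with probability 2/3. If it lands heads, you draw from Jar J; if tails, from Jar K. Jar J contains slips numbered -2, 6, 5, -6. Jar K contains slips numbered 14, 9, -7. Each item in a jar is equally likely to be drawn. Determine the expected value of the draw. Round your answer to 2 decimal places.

2.28

E[X | Jar J] = (-2 + 6 + 5 − 6)/4 = 3/4
E[X | Jar K] = (14 + 9 − 7)/3 = 16/3
E[X] = (2/3)·3/4 + (1/3)·16/3 = 41/18 ≈ 2.28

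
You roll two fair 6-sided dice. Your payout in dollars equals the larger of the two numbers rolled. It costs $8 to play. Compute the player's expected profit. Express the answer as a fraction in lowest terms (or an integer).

-127/36 dollars

Distribution of the larger of the two numbers rolled: 1 w.p. 1/36, 2 w.p. 1/12, 3 w.p. 5/36, 4 w.p. 7/36, 5 w.p. 1/4, 6 w.p. 11/36
E[payout] = (1/36)·1 + (1/12)·2 + (5/36)·3 + (7/36)·4 + (1/4)·5 + (11/36)·6 = 161/36
Expected profit = 161/36 − 8 = -127/36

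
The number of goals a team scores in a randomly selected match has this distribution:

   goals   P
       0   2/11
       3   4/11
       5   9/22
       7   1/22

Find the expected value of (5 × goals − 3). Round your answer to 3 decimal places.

14.273

E[5x-3] = (2/11)·(-3) + (4/11)·12 + (9/22)·22 + (1/22)·32
     = 157/11 ≈ 14.273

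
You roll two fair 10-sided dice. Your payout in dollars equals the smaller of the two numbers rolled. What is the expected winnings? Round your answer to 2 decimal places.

Distribution of the smaller of the two numbers rolled: 1 w.p. 19/100, 2 w.p. 17/100, 3 w.p. 3/20, 4 w.p. 13/100, 5 w.p. 11/100, 6 w.p. 9/100, …
E[payout] = (19/100)·1 + (17/100)·2 + (3/20)·3 + (13/100)·4 + (11/100)·5 + (9/100)·6 + (7/100)·7 + (1/20)·8 + (3/100)·9 + (1/100)·10 = 77/20
≈ $3.85

$3.85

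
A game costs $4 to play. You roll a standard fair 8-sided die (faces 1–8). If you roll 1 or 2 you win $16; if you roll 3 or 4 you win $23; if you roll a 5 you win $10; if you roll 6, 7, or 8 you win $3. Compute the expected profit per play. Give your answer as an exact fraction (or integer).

65/8 dollars

E[payout] = (3/8)·3 + (1/8)·10 + (1/4)·16 + (1/4)·23 = 97/8
Expected profit = 97/8 − 4 = 65/8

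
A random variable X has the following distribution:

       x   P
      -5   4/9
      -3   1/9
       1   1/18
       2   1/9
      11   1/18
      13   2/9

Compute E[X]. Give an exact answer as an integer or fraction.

11/9

E[X] = (4/9)·(-5) + (1/9)·(-3) + (1/18)·1 + (1/9)·2 + (1/18)·11 + (2/9)·13
     = 11/9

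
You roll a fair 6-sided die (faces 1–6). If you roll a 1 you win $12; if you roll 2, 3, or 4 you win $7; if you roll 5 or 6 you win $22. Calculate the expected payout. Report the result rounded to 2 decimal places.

$12.83

E[payout] = (1/2)·7 + (1/6)·12 + (1/3)·22 = 77/6
≈ $12.83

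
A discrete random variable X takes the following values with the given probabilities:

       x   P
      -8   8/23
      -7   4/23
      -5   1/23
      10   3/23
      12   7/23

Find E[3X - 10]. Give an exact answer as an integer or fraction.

-179/23

E[3x-10] = (8/23)·(-34) + (4/23)·(-31) + (1/23)·(-25) + (3/23)·20 + (7/23)·26
     = -179/23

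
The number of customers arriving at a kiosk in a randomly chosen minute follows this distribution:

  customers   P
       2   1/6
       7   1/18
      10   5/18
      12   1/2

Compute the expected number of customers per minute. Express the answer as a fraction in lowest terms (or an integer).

E[X] = (1/6)·2 + (1/18)·7 + (5/18)·10 + (1/2)·12
     = 19/2

19/2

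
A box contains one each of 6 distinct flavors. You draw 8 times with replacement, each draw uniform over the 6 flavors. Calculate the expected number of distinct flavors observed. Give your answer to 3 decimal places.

Let Xⱼ=1 if type j appears at least once. P(Xⱼ=1) = 1 − ((6−1)/6)^8 = 1288991/1679616.
E[#distinct] = 6·1288991/1679616 = 1288991/279936.
≈ 4.605

4.605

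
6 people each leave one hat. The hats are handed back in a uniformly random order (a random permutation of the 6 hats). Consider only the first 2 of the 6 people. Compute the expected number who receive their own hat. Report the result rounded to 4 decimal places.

0.3333

Let Xᵢ = 1 if person i gets their own hat. For each i, P(Xᵢ=1) = 1/6.
By linearity of expectation, E[X₁+…+X_2] = 2·(1/6) = 1/3.
≈ 0.3333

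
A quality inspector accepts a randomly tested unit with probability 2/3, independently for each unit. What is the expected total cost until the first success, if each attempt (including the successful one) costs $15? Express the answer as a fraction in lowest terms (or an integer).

45/2 dollars

E[#attempts] = 1/p = 3/2; E[cost] = 15·3/2 = 45/2.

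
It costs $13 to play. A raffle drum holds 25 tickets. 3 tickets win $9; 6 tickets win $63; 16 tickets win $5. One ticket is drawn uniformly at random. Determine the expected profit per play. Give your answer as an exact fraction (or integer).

32/5 dollars

E[payout] = (3/25)·9 + (6/25)·63 + (16/25)·5 = 97/5
Expected profit = 97/5 − 13 = 32/5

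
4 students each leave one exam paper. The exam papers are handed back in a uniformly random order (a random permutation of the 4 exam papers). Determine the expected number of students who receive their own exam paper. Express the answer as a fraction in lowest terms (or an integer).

Let Xᵢ = 1 if person i gets their own exam paper. For each i, P(Xᵢ=1) = 1/4.
By linearity of expectation, E[X₁+…+X_4] = 4·(1/4) = 1.

1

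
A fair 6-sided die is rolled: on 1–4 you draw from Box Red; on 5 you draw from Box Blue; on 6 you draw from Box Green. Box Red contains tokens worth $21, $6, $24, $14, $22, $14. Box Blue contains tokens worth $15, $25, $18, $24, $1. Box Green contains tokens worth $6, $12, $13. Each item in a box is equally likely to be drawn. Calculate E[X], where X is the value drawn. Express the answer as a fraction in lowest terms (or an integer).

E[X | Box Red] = (21 + 6 + 24 + 14 + 22 + 14)/6 = 101/6
E[X | Box Blue] = (15 + 25 + 18 + 24 + 1)/5 = 83/5
E[X | Box Green] = (6 + 12 + 13)/3 = 31/3
E[X] = (2/3)·101/6 + (1/6)·83/5 + (1/6)·31/3 = 707/45

707/45 dollars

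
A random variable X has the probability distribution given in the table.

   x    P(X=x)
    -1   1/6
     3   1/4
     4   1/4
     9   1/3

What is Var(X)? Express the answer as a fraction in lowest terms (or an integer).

1787/144

E[X] = (1/6)·(-1) + (1/4)·3 + (1/4)·4 + (1/3)·9 = 55/12
E[X²] = (1/6)·1 + (1/4)·9 + (1/4)·16 + (1/3)·81 = 401/12
Var(X) = 401/12 − (55/12)² = 1787/144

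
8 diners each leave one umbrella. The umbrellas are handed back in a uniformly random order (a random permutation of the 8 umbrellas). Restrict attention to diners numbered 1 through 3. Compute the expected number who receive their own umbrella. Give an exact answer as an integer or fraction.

Let Xᵢ = 1 if person i gets their own umbrella. For each i, P(Xᵢ=1) = 1/8.
By linearity of expectation, E[X₁+…+X_3] = 3·(1/8) = 3/8.

3/8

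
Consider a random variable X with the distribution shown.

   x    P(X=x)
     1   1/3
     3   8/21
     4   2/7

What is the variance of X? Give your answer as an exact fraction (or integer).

E[X] = (1/3)·1 + (8/21)·3 + (2/7)·4 = 55/21
E[X²] = (1/3)·1 + (8/21)·9 + (2/7)·16 = 25/3
Var(X) = 25/3 − (55/21)² = 650/441

650/441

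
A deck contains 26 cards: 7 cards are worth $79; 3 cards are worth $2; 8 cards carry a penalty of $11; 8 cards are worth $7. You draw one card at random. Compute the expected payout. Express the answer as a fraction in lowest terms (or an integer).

E[payout] = (7/26)·79 + (3/26)·2 + (8/26)·(-11) + (8/26)·7 = 527/26

527/26 dollars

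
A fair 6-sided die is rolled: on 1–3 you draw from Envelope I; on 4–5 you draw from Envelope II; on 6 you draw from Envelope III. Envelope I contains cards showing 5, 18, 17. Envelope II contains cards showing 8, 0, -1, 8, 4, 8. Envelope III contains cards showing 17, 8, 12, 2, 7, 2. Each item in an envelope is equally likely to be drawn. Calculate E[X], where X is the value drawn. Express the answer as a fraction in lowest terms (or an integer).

E[X | Envelope I] = (5 + 18 + 17)/3 = 40/3
E[X | Envelope II] = (8 + 0 − 1 + 8 + 4 + 8)/6 = 9/2
E[X | Envelope III] = (17 + 8 + 12 + 2 + 7 + 2)/6 = 8
E[X] = (1/2)·40/3 + (1/3)·9/2 + (1/6)·8 = 19/2

19/2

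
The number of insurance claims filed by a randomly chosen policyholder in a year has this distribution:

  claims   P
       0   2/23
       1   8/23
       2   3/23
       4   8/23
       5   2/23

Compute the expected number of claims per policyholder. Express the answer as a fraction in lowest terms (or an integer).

56/23

E[X] = (2/23)·0 + (8/23)·1 + (3/23)·2 + (8/23)·4 + (2/23)·5
     = 56/23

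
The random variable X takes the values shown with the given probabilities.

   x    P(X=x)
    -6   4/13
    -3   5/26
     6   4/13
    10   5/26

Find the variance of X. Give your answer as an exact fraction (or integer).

E[X] = (4/13)·(-6) + (5/26)·(-3) + (4/13)·6 + (5/26)·10 = 35/26
E[X²] = (4/13)·36 + (5/26)·9 + (4/13)·36 + (5/26)·100 = 1121/26
Var(X) = 1121/26 − (35/26)² = 27921/676

27921/676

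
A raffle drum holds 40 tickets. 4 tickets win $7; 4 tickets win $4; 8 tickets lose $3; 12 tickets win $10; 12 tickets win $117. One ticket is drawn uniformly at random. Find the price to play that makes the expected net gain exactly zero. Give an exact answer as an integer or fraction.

E[payout] = (4/40)·7 + (4/40)·4 + (8/40)·(-3) + (12/40)·10 + (12/40)·117 = 193/5
Fair fee = E[payout] = 193/5

193/5 dollars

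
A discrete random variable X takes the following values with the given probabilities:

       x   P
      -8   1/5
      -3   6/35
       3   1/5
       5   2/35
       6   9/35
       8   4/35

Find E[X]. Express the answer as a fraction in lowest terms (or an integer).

43/35

E[X] = (1/5)·(-8) + (6/35)·(-3) + (1/5)·3 + (2/35)·5 + (9/35)·6 + (4/35)·8
     = 43/35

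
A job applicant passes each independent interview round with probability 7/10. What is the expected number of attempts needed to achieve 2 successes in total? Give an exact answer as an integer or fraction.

By linearity (sum of 2 independent geometric waits), E[trials] = 2/p = 2/(7/10) = 20/7.

20/7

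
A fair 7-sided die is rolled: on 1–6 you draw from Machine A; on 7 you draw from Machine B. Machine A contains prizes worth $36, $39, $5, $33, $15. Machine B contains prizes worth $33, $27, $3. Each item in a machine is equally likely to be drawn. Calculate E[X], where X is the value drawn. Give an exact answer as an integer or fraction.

873/35 dollars

E[X | Machine A] = (36 + 39 + 5 + 33 + 15)/5 = 128/5
E[X | Machine B] = (33 + 27 + 3)/3 = 21
E[X] = (6/7)·128/5 + (1/7)·21 = 873/35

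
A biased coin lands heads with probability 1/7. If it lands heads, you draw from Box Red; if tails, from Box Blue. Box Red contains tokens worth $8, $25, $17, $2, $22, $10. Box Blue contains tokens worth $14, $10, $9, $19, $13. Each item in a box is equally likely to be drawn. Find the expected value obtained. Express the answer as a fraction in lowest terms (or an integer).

92/7 dollars

E[X | Box Red] = (8 + 25 + 17 + 2 + 22 + 10)/6 = 14
E[X | Box Blue] = (14 + 10 + 9 + 19 + 13)/5 = 13
E[X] = (1/7)·14 + (6/7)·13 = 92/7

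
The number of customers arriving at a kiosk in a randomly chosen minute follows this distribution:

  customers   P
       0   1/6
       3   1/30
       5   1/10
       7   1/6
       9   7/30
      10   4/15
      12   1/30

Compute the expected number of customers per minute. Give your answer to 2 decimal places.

E[X] = (1/6)·0 + (1/30)·3 + (1/10)·5 + (1/6)·7 + (7/30)·9 + (4/15)·10 + (1/30)·12
     = 104/15 ≈ 6.93

6.93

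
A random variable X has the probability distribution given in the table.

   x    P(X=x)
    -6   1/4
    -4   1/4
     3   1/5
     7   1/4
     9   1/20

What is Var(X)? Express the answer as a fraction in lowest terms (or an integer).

3101/100

E[X] = (1/4)·(-6) + (1/4)·(-4) + (1/5)·3 + (1/4)·7 + (1/20)·9 = 3/10
E[X²] = (1/4)·36 + (1/4)·16 + (1/5)·9 + (1/4)·49 + (1/20)·81 = 311/10
Var(X) = 311/10 − (3/10)² = 3101/100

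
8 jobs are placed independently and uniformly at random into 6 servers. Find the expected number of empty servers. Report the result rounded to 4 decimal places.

Let Xⱼ=1 if server j is empty. P(Xⱼ=1) = ((6-1)/6)^8 = 390625/1679616.
By linearity, E[#empty] = 6·390625/1679616 = 390625/279936.
≈ 1.3954

1.3954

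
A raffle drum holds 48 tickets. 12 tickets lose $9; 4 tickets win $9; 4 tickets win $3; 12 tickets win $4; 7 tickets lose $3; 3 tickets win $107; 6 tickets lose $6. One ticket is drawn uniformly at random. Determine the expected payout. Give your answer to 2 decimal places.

$5.25

E[payout] = (12/48)·(-9) + (4/48)·9 + (4/48)·3 + (12/48)·4 + (7/48)·(-3) + (3/48)·107 + (6/48)·(-6) = 21/4
≈ $5.25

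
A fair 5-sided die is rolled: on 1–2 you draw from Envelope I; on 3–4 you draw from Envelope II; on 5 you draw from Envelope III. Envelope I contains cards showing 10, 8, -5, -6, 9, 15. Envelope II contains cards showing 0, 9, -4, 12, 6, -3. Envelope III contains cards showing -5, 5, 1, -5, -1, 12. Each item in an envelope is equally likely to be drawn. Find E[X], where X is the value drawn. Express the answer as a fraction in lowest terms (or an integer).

109/30

E[X | Envelope I] = (10 + 8 − 5 − 6 + 9 + 15)/6 = 31/6
E[X | Envelope II] = (0 + 9 − 4 + 12 + 6 − 3)/6 = 10/3
E[X | Envelope III] = (-5 + 5 + 1 − 5 − 1 + 12)/6 = 7/6
E[X] = (2/5)·31/6 + (2/5)·10/3 + (1/5)·7/6 = 109/30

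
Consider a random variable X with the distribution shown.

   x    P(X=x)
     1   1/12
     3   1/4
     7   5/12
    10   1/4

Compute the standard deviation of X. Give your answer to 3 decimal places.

E[X] = 25/4, E[X²] = 191/4
Var(X) = E[X²] − (E[X])² = 191/4 − 625/16 = 139/16
SD(X) = √(139/16) ≈ 2.947

2.947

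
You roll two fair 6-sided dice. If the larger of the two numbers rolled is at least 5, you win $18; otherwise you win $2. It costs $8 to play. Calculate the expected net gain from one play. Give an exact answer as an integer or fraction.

E[payout] = (4/9)·2 + (5/9)·18 = 98/9
Expected profit = 98/9 − 8 = 26/9

26/9 dollars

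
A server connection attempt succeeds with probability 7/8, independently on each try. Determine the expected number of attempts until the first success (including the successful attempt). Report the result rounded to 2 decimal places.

1.14

For a geometric distribution, E[trials] = 1/p = 1/(7/8) = 8/7.
≈ 1.14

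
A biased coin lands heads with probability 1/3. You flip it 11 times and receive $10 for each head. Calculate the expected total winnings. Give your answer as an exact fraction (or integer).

110/3 dollars

E[#heads] = 11·1/3 = 11/3 (linearity over flips).
E[winnings] = 10·11/3 = 110/3.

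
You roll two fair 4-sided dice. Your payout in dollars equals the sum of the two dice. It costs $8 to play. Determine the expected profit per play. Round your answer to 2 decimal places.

-$3.00

Distribution of the sum of the two dice: 2 w.p. 1/16, 3 w.p. 1/8, 4 w.p. 3/16, 5 w.p. 1/4, 6 w.p. 3/16, 7 w.p. 1/8, …
E[payout] = (1/16)·2 + (1/8)·3 + (3/16)·4 + (1/4)·5 + (3/16)·6 + (1/8)·7 + (1/16)·8 = 5
Expected profit = 5 − 8 = -3 ≈ -$3.00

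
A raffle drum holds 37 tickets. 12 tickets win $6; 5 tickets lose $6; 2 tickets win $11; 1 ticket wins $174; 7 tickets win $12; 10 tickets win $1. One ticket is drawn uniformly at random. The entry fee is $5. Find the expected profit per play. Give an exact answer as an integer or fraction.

147/37 dollars

E[payout] = (12/37)·6 + (5/37)·(-6) + (2/37)·11 + (1/37)·174 + (7/37)·12 + (10/37)·1 = 332/37
Expected profit = 332/37 − 5 = 147/37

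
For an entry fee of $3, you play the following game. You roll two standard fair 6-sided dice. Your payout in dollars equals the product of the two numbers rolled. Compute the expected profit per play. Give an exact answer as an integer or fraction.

37/4 dollars

Distribution of the product of the two numbers rolled: 1 w.p. 1/36, 2 w.p. 1/18, 3 w.p. 1/18, 4 w.p. 1/12, 5 w.p. 1/18, 6 w.p. 1/9, …
E[payout] = (1/36)·1 + (1/18)·2 + (1/18)·3 + (1/12)·4 + (1/18)·5 + (1/9)·6 + (1/18)·8 + (1/36)·9 + (1/18)·10 + (1/9)·12 + (1/18)·15 + (1/36)·16 + (1/18)·18 + (1/18)·20 + (1/18)·24 + (1/36)·25 + (1/18)·30 + (1/36)·36 = 49/4
Expected profit = 49/4 − 3 = 37/4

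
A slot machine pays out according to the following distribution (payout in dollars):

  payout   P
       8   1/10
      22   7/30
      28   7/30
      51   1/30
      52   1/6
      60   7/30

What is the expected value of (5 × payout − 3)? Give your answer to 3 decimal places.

E[5x-3] = (1/10)·37 + (7/30)·107 + (7/30)·137 + (1/30)·252 + (1/6)·257 + (7/30)·297
     = 1087/6 ≈ 181.167

181.167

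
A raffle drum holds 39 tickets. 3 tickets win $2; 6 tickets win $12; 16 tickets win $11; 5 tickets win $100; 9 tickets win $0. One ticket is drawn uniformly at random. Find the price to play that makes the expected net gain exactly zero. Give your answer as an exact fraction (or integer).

E[payout] = (3/39)·2 + (6/39)·12 + (16/39)·11 + (5/39)·100 + (9/39)·0 = 58/3
Fair fee = E[payout] = 58/3

58/3 dollars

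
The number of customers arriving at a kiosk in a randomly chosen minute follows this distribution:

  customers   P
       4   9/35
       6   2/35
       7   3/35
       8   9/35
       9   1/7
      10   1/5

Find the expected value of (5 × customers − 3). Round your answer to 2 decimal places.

33.57

E[5x-3] = (9/35)·17 + (2/35)·27 + (3/35)·32 + (9/35)·37 + (1/7)·42 + (1/5)·47
     = 235/7 ≈ 33.57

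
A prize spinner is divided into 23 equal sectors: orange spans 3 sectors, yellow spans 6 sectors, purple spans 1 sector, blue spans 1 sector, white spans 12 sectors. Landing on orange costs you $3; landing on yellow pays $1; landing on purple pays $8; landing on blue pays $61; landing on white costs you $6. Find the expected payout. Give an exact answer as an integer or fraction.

-6/23 dollars

E[payout] = (3/23)·(-3) + (6/23)·1 + (1/23)·8 + (1/23)·61 + (12/23)·(-6) = -6/23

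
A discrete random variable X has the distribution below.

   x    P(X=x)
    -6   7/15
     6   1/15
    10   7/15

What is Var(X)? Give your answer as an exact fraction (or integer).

13664/225

E[X] = (7/15)·(-6) + (1/15)·6 + (7/15)·10 = 34/15
E[X²] = (7/15)·36 + (1/15)·36 + (7/15)·100 = 988/15
Var(X) = 988/15 − (34/15)² = 13664/225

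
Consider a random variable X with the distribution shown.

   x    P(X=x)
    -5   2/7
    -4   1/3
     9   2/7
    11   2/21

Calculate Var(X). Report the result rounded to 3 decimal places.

46.408

E[X] = (2/7)·(-5) + (1/3)·(-4) + (2/7)·9 + (2/21)·11 = 6/7
E[X²] = (2/7)·25 + (1/3)·16 + (2/7)·81 + (2/21)·121 = 330/7
Var(X) = 330/7 − (6/7)² = 2274/49 ≈ 46.408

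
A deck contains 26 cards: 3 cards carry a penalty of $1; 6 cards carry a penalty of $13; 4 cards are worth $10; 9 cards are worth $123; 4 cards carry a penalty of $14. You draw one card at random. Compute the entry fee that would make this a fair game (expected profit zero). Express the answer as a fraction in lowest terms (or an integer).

505/13 dollars

E[payout] = (3/26)·(-1) + (6/26)·(-13) + (4/26)·10 + (9/26)·123 + (4/26)·(-14) = 505/13
Fair fee = E[payout] = 505/13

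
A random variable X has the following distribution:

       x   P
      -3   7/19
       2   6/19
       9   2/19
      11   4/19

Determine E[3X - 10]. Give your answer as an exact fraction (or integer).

E[3x-10] = (7/19)·(-19) + (6/19)·(-4) + (2/19)·17 + (4/19)·23
     = -31/19

-31/19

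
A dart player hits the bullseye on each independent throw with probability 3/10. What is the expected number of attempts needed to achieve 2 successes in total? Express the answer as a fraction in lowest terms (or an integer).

20/3

By linearity (sum of 2 independent geometric waits), E[trials] = 2/p = 2/(3/10) = 20/3.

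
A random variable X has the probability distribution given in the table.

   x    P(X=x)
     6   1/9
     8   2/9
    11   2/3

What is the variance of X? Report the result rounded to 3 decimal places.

3.284

E[X] = (1/9)·6 + (2/9)·8 + (2/3)·11 = 88/9
E[X²] = (1/9)·36 + (2/9)·64 + (2/3)·121 = 890/9
Var(X) = 890/9 − (88/9)² = 266/81 ≈ 3.284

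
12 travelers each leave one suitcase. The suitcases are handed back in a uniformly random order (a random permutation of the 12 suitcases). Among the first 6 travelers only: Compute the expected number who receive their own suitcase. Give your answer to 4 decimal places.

Let Xᵢ = 1 if person i gets their own suitcase. For each i, P(Xᵢ=1) = 1/12.
By linearity of expectation, E[X₁+…+X_6] = 6·(1/12) = 1/2.
≈ 0.5000

0.5000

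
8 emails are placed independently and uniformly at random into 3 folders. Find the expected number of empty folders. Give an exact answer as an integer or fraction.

256/2187

Let Xⱼ=1 if folder j is empty. P(Xⱼ=1) = ((3-1)/3)^8 = 256/6561.
By linearity, E[#empty] = 3·256/6561 = 256/2187.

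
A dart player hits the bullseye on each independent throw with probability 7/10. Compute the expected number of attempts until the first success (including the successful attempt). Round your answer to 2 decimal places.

For a geometric distribution, E[trials] = 1/p = 1/(7/10) = 10/7.
≈ 1.43

1.43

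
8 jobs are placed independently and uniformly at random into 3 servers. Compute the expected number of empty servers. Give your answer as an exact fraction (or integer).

256/2187

Let Xⱼ=1 if server j is empty. P(Xⱼ=1) = ((3-1)/3)^8 = 256/6561.
By linearity, E[#empty] = 3·256/6561 = 256/2187.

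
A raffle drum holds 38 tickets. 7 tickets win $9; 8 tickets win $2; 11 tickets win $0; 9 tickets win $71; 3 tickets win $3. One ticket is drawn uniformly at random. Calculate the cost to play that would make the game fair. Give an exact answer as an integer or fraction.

727/38 dollars

E[payout] = (7/38)·9 + (8/38)·2 + (11/38)·0 + (9/38)·71 + (3/38)·3 = 727/38
Fair fee = E[payout] = 727/38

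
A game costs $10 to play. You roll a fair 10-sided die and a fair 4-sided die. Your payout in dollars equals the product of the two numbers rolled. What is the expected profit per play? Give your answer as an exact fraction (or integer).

Distribution of the product of the two numbers rolled: 1 w.p. 1/40, 2 w.p. 1/20, 3 w.p. 1/20, 4 w.p. 3/40, 5 w.p. 1/40, 6 w.p. 3/40, …
E[payout] = (1/40)·1 + (1/20)·2 + (1/20)·3 + (3/40)·4 + (1/40)·5 + (3/40)·6 + (1/40)·7 + (3/40)·8 + (1/20)·9 + (1/20)·10 + (3/40)·12 + (1/40)·14 + (1/40)·15 + (1/20)·16 + (1/20)·18 + (1/20)·20 + (1/40)·21 + (1/20)·24 + (1/40)·27 + (1/40)·28 + (1/40)·30 + (1/40)·32 + (1/40)·36 + (1/40)·40 = 55/4
Expected profit = 55/4 − 10 = 15/4

15/4 dollars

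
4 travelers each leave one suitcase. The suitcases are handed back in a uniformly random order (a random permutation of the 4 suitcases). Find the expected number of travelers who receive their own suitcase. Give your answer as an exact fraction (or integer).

Let Xᵢ = 1 if person i gets their own suitcase. For each i, P(Xᵢ=1) = 1/4.
By linearity of expectation, E[X₁+…+X_4] = 4·(1/4) = 1.

1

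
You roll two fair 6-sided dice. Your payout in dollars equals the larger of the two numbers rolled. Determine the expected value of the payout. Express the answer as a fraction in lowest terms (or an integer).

161/36 dollars

Distribution of the larger of the two numbers rolled: 1 w.p. 1/36, 2 w.p. 1/12, 3 w.p. 5/36, 4 w.p. 7/36, 5 w.p. 1/4, 6 w.p. 11/36
E[payout] = (1/36)·1 + (1/12)·2 + (5/36)·3 + (7/36)·4 + (1/4)·5 + (11/36)·6 = 161/36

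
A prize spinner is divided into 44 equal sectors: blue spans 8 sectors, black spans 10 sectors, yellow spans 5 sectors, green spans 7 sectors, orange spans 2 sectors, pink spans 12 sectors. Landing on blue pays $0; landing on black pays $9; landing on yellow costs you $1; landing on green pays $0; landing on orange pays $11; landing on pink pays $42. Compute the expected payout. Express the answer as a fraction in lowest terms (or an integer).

611/44 dollars

E[payout] = (8/44)·0 + (10/44)·9 + (5/44)·(-1) + (7/44)·0 + (2/44)·11 + (12/44)·42 = 611/44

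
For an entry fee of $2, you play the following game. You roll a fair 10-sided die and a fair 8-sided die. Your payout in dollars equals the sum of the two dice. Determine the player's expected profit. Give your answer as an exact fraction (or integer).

$8

Distribution of the sum of the two dice: 2 w.p. 1/80, 3 w.p. 1/40, 4 w.p. 3/80, 5 w.p. 1/20, 6 w.p. 1/16, 7 w.p. 3/40, …
E[payout] = (1/80)·2 + (1/40)·3 + (3/80)·4 + (1/20)·5 + (1/16)·6 + (3/40)·7 + (7/80)·8 + (1/10)·9 + (1/10)·10 + (1/10)·11 + (7/80)·12 + (3/40)·13 + (1/16)·14 + (1/20)·15 + (3/80)·16 + (1/40)·17 + (1/80)·18 = 10
Expected profit = 10 − 2 = 8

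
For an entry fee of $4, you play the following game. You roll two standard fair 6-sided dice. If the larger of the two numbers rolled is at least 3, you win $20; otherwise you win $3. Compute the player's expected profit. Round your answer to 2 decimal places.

$14.11

E[payout] = (1/9)·3 + (8/9)·20 = 163/9
Expected profit = 163/9 − 4 = 127/9 ≈ $14.11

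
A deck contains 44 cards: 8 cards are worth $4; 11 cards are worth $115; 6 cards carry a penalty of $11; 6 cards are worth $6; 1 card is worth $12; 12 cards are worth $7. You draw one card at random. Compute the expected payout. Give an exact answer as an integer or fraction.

E[payout] = (8/44)·4 + (11/44)·115 + (6/44)·(-11) + (6/44)·6 + (1/44)·12 + (12/44)·7 = 1363/44

1363/44 dollars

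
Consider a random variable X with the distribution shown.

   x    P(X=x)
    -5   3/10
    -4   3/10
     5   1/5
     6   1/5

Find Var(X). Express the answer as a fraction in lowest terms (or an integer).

E[X] = (3/10)·(-5) + (3/10)·(-4) + (1/5)·5 + (1/5)·6 = -1/2
E[X²] = (3/10)·25 + (3/10)·16 + (1/5)·25 + (1/5)·36 = 49/2
Var(X) = 49/2 − (-1/2)² = 97/4

97/4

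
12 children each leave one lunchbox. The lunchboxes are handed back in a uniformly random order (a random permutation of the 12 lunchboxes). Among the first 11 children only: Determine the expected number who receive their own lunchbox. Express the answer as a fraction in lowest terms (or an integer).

11/12

Let Xᵢ = 1 if person i gets their own lunchbox. For each i, P(Xᵢ=1) = 1/12.
By linearity of expectation, E[X₁+…+X_11] = 11·(1/12) = 11/12.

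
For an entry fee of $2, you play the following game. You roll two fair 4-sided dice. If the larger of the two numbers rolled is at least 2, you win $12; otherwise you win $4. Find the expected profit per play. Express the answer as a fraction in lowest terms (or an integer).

19/2 dollars

E[payout] = (1/16)·4 + (15/16)·12 = 23/2
Expected profit = 23/2 − 2 = 19/2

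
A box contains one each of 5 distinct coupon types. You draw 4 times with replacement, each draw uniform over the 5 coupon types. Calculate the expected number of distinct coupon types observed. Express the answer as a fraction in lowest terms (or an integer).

Let Xⱼ=1 if type j appears at least once. P(Xⱼ=1) = 1 − ((5−1)/5)^4 = 369/625.
E[#distinct] = 5·369/625 = 369/125.

369/125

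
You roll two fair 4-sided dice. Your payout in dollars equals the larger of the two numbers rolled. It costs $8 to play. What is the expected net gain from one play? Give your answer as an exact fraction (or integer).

-39/8 dollars

Distribution of the larger of the two numbers rolled: 1 w.p. 1/16, 2 w.p. 3/16, 3 w.p. 5/16, 4 w.p. 7/16
E[payout] = (1/16)·1 + (3/16)·2 + (5/16)·3 + (7/16)·4 = 25/8
Expected profit = 25/8 − 8 = -39/8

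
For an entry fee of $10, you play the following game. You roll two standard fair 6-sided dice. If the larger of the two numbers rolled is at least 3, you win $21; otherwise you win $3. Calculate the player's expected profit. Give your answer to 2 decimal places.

E[payout] = (1/9)·3 + (8/9)·21 = 19
Expected profit = 19 − 10 = 9 ≈ $9.00

$9.00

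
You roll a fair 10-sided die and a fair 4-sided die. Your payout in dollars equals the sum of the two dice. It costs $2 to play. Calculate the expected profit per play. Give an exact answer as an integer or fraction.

Distribution of the sum of the two dice: 2 w.p. 1/40, 3 w.p. 1/20, 4 w.p. 3/40, 5 w.p. 1/10, 6 w.p. 1/10, 7 w.p. 1/10, …
E[payout] = (1/40)·2 + (1/20)·3 + (3/40)·4 + (1/10)·5 + (1/10)·6 + (1/10)·7 + (1/10)·8 + (1/10)·9 + (1/10)·10 + (1/10)·11 + (3/40)·12 + (1/20)·13 + (1/40)·14 = 8
Expected profit = 8 − 2 = 6

$6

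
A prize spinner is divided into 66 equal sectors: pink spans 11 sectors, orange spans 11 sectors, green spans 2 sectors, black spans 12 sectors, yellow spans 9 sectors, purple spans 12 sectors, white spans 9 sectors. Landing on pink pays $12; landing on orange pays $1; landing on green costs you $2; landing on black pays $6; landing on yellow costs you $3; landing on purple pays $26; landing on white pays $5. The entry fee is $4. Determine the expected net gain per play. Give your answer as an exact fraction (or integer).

E[payout] = (11/66)·12 + (11/66)·1 + (2/66)·(-2) + (12/66)·6 + (9/66)·(-3) + (12/66)·26 + (9/66)·5 = 541/66
Expected profit = 541/66 − 4 = 277/66

277/66 dollars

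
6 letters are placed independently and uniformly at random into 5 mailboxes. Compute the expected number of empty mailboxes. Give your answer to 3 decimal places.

1.311

Let Xⱼ=1 if mailbox j is empty. P(Xⱼ=1) = ((5-1)/5)^6 = 4096/15625.
By linearity, E[#empty] = 5·4096/15625 = 4096/3125.
≈ 1.311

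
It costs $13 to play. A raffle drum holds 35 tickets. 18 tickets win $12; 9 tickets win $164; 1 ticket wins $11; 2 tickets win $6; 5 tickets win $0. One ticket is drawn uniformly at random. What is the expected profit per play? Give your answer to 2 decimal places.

$36.00

E[payout] = (18/35)·12 + (9/35)·164 + (1/35)·11 + (2/35)·6 + (5/35)·0 = 49
Expected profit = 49 − 13 = 36 ≈ $36.00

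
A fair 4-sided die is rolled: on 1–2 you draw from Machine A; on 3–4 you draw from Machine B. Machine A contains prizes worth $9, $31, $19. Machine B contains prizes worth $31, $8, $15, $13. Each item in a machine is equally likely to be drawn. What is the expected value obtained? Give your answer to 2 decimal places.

$18.21

E[X | Machine A] = (9 + 31 + 19)/3 = 59/3
E[X | Machine B] = (31 + 8 + 15 + 13)/4 = 67/4
E[X] = (1/2)·59/3 + (1/2)·67/4 = 437/24 ≈ 18.21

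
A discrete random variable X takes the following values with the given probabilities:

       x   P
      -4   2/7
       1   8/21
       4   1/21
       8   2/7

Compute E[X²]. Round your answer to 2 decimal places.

E[X²] = (2/7)·16 + (8/21)·1 + (1/21)·16 + (2/7)·64
     = 24 ≈ 24.00

24.00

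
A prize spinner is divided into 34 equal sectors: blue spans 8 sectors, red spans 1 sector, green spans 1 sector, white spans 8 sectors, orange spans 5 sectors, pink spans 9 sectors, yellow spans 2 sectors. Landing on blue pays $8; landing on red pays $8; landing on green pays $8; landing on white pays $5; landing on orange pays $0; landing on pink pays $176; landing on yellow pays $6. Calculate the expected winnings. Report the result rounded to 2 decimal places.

E[payout] = (8/34)·8 + (1/34)·8 + (1/34)·8 + (8/34)·5 + (5/34)·0 + (9/34)·176 + (2/34)·6 = 858/17
≈ $50.47

$50.47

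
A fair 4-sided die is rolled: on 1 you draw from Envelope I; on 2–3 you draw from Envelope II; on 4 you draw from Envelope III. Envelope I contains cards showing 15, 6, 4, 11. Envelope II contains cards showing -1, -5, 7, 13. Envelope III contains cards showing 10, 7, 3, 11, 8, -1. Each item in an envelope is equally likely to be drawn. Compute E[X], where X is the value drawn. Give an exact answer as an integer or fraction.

E[X | Envelope I] = (15 + 6 + 4 + 11)/4 = 9
E[X | Envelope II] = (-1 − 5 + 7 + 13)/4 = 7/2
E[X | Envelope III] = (10 + 7 + 3 + 11 + 8 − 1)/6 = 19/3
E[X] = (1/4)·9 + (1/2)·7/2 + (1/4)·19/3 = 67/12

67/12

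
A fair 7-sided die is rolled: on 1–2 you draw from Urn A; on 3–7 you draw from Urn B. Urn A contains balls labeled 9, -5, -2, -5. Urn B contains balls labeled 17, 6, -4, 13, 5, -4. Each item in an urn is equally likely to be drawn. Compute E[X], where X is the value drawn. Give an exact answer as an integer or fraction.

E[X | Urn A] = (9 − 5 − 2 − 5)/4 = -3/4
E[X | Urn B] = (17 + 6 − 4 + 13 + 5 − 4)/6 = 11/2
E[X] = (2/7)·(-3/4) + (5/7)·11/2 = 26/7

26/7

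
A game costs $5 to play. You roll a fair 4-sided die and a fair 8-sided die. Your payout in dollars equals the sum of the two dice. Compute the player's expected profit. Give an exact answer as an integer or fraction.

Distribution of the sum of the two dice: 2 w.p. 1/32, 3 w.p. 1/16, 4 w.p. 3/32, 5 w.p. 1/8, 6 w.p. 1/8, 7 w.p. 1/8, …
E[payout] = (1/32)·2 + (1/16)·3 + (3/32)·4 + (1/8)·5 + (1/8)·6 + (1/8)·7 + (1/8)·8 + (1/8)·9 + (3/32)·10 + (1/16)·11 + (1/32)·12 = 7
Expected profit = 7 − 5 = 2

$2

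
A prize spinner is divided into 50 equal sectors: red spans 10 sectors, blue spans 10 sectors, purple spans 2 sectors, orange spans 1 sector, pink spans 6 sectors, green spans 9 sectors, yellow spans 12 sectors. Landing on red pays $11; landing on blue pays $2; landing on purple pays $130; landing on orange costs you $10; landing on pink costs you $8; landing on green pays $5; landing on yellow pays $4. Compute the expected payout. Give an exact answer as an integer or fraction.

E[payout] = (10/50)·11 + (10/50)·2 + (2/50)·130 + (1/50)·(-10) + (6/50)·(-8) + (9/50)·5 + (12/50)·4 = 17/2

17/2 dollars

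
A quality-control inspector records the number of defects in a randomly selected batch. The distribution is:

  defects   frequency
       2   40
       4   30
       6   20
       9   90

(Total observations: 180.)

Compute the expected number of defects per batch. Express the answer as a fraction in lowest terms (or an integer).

113/18

Total = 180, so P(defects=2) = 40/180, etc.
E[X] = (2/9)·2 + (1/6)·4 + (1/9)·6 + (1/2)·9
     = 113/18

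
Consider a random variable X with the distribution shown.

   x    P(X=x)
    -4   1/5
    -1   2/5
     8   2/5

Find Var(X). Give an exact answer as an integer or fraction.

126/5

E[X] = (1/5)·(-4) + (2/5)·(-1) + (2/5)·8 = 2
E[X²] = (1/5)·16 + (2/5)·1 + (2/5)·64 = 146/5
Var(X) = 146/5 − (2)² = 126/5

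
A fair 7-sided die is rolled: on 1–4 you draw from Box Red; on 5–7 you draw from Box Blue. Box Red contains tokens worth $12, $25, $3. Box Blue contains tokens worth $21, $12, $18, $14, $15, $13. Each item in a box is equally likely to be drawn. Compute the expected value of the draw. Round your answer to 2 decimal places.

$14.26

E[X | Box Red] = (12 + 25 + 3)/3 = 40/3
E[X | Box Blue] = (21 + 12 + 18 + 14 + 15 + 13)/6 = 31/2
E[X] = (4/7)·40/3 + (3/7)·31/2 = 599/42 ≈ 14.26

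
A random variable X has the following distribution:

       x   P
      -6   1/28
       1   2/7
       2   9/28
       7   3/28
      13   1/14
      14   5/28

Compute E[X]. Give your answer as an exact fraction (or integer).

E[X] = (1/28)·(-6) + (2/7)·1 + (9/28)·2 + (3/28)·7 + (1/14)·13 + (5/28)·14
     = 137/28

137/28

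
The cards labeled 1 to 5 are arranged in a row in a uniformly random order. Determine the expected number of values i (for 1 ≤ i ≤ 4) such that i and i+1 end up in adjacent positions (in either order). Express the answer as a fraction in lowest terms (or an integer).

For each i ∈ {1,…,4}, let Xᵢ = 1 if i and i+1 are adjacent. P(Xᵢ=1) = 2·(5−1)!/5! = 2/5.
By linearity, E[ΣXᵢ] = (4)·(2/5) = 8/5.

8/5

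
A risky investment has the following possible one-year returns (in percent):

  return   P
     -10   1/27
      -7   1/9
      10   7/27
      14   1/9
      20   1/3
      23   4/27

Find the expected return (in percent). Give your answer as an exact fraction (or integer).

353/27

E[X] = (1/27)·(-10) + (1/9)·(-7) + (7/27)·10 + (1/9)·14 + (1/3)·20 + (4/27)·23
     = 353/27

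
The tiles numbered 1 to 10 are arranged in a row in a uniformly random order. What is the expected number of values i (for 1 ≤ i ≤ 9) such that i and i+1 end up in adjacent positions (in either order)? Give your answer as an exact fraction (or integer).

For each i ∈ {1,…,9}, let Xᵢ = 1 if i and i+1 are adjacent. P(Xᵢ=1) = 2·(10−1)!/10! = 2/10.
By linearity, E[ΣXᵢ] = (9)·(2/10) = 9/5.

9/5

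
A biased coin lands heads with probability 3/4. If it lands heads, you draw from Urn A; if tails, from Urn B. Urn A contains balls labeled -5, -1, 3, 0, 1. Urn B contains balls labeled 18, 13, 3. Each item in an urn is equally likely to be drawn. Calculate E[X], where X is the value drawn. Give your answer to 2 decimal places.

2.53

E[X | Urn A] = (-5 − 1 + 3 + 0 + 1)/5 = -2/5
E[X | Urn B] = (18 + 13 + 3)/3 = 34/3
E[X] = (3/4)·(-2/5) + (1/4)·34/3 = 38/15 ≈ 2.53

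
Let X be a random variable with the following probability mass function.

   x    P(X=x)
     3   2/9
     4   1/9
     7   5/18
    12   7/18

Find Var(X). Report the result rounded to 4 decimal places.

E[X] = (2/9)·3 + (1/9)·4 + (5/18)·7 + (7/18)·12 = 139/18
E[X²] = (2/9)·9 + (1/9)·16 + (5/18)·49 + (7/18)·144 = 1321/18
Var(X) = 1321/18 − (139/18)² = 4457/324 ≈ 13.7562

13.7562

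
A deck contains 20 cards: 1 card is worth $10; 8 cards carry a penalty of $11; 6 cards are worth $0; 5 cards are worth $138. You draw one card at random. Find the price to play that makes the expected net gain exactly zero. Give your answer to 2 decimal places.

E[payout] = (1/20)·10 + (8/20)·(-11) + (6/20)·0 + (5/20)·138 = 153/5
Fair fee = E[payout] = 153/5 ≈ $30.60

$30.60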